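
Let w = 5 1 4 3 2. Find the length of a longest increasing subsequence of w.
2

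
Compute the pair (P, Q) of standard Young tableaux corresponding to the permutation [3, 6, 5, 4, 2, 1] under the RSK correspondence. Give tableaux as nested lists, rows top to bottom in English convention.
Insert each entry of the permutation into P by Schensted row insertion, recording in Q the position of each new cell.

After inserting 3: P = [[3]].
After inserting 6: P = [[3, 6]].
After inserting 5: P = [[3, 5], [6]].
After inserting 4: P = [[3, 4], [5], [6]].
After inserting 2: P = [[2, 4], [3], [5], [6]].
After inserting 1: P = [[1, 4], [2], [3], [5], [6]].

So P = [[1, 4], [2], [3], [5], [6]], Q = [[1, 2], [3], [4], [5], [6]].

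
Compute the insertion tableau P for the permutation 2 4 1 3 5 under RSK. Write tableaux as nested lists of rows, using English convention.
P = [[1, 3, 5], [2, 4]]

Insert 2: appended to row 1. P = [[2]].
Insert 4: appended to row 1. P = [[2, 4]].
Insert 1: 1 bumps 2 from row 1; 2 starts row 2. P = [[1, 4], [2]].
Insert 3: 3 bumps 4 from row 1; 4 appends to row 2. P = [[1, 3], [2, 4]].
Insert 5: appended to row 1. P = [[1, 3, 5], [2, 4]].

So P = [[1, 3, 5], [2, 4]].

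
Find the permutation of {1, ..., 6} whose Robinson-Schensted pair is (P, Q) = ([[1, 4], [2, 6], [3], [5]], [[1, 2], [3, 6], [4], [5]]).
Reverse the RSK construction: for i from n down to 1, find the cell of Q containing i, remove the entry at that cell from P, and reverse-bump it up through P; the value ejected from row 1 is w(i).

Step i=6: Q has 6 at row 2, column 2; remove 6 from row 2 of P and reverse-bump: 6 enters row 1 and ejects 4. So w(6) = 4. P is now [[1, 6], [2], [3], [5]].
Step i=5: Q has 5 at row 4, column 1; remove 5 from row 4 of P and reverse-bump: 5 enters row 3 and ejects 3; 3 enters row 2 and ejects 2; 2 enters row 1 and ejects 1. So w(5) = 1. P is now [[2, 6], [3], [5]].
Step i=4: Q has 4 at row 3, column 1; remove 5 from row 3 of P and reverse-bump: 5 enters row 2 and ejects 3; 3 enters row 1 and ejects 2. So w(4) = 2. P is now [[3, 6], [5]].
Step i=3: Q has 3 at row 2, column 1; remove 5 from row 2 of P and reverse-bump: 5 enters row 1 and ejects 3. So w(3) = 3. P is now [[5, 6]].
Step i=2: Q has 2 at row 1, column 2; remove that cell from P, ejecting 6. So w(2) = 6. P is now [[5]].
Step i=1: Q has 1 at row 1, column 1; remove that cell from P, ejecting 5. So w(1) = 5. P is now [].

So w = 5 6 3 2 1 4.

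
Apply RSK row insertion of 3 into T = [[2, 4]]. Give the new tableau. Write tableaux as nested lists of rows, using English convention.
In row 1, 3 replaces 4 (the leftmost entry greater than 3); 4 is bumped to row 2. 4 starts a new row 2. The new tableau is [[2, 3], [4]].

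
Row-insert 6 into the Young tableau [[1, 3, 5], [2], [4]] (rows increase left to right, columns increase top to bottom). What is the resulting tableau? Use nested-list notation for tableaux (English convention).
[[1, 3, 5, 6], [2], [4]]

6 is larger than every entry of row 1, so it is appended to row 1. The new tableau is [[1, 3, 5, 6], [2], [4]].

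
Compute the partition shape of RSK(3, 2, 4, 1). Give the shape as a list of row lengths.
Row-insert each entry into an empty tableau.

After inserting 3: P = [[3]].
After inserting 2: P = [[2], [3]].
After inserting 4: P = [[2, 4], [3]].
After inserting 1: P = [[1, 4], [2], [3]].

The final insertion tableau P = [[1, 4], [2], [3]] has shape [2, 1, 1].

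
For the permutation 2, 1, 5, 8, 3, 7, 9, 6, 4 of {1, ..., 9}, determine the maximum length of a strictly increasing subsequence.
4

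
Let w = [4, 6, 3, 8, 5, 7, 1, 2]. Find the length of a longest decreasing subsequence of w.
3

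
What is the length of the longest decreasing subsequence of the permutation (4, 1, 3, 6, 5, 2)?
3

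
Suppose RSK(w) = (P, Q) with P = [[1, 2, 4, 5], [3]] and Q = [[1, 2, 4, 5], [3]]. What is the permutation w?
Reverse the RSK construction: for i from n down to 1, find the cell of Q containing i, remove the entry at that cell from P, and reverse-bump it up through P; the value ejected from row 1 is w(i).

Step i=5: Q has 5 at row 1, column 4; remove that cell from P, ejecting 5. So w(5) = 5. P is now [[1, 2, 4], [3]].
Step i=4: Q has 4 at row 1, column 3; remove that cell from P, ejecting 4. So w(4) = 4. P is now [[1, 2], [3]].
Step i=3: Q has 3 at row 2, column 1; remove 3 from row 2 of P and reverse-bump: 3 enters row 1 and ejects 2. So w(3) = 2. P is now [[1, 3]].
Step i=2: Q has 2 at row 1, column 2; remove that cell from P, ejecting 3. So w(2) = 3. P is now [[1]].
Step i=1: Q has 1 at row 1, column 1; remove that cell from P, ejecting 1. So w(1) = 1. P is now [].

So w = 1 3 2 4 5.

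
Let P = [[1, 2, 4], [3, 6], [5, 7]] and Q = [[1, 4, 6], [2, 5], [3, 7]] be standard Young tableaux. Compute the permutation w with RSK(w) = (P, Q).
5 3 1 7 2 6 4

Reverse the RSK construction: for i from n down to 1, find the cell of Q containing i, remove the entry at that cell from P, and reverse-bump it up through P; the value ejected from row 1 is w(i).

Step i=7: Q has 7 at row 3, column 2; remove 7 from row 3 of P and reverse-bump: 7 enters row 2 and ejects 6; 6 enters row 1 and ejects 4. So w(7) = 4. P is now [[1, 2, 6], [3, 7], [5]].
Step i=6: Q has 6 at row 1, column 3; remove that cell from P, ejecting 6. So w(6) = 6. P is now [[1, 2], [3, 7], [5]].
Step i=5: Q has 5 at row 2, column 2; remove 7 from row 2 of P and reverse-bump: 7 enters row 1 and ejects 2. So w(5) = 2. P is now [[1, 7], [3], [5]].
Step i=4: Q has 4 at row 1, column 2; remove that cell from P, ejecting 7. So w(4) = 7. P is now [[1], [3], [5]].
Step i=3: Q has 3 at row 3, column 1; remove 5 from row 3 of P and reverse-bump: 5 enters row 2 and ejects 3; 3 enters row 1 and ejects 1. So w(3) = 1. P is now [[3], [5]].
Step i=2: Q has 2 at row 2, column 1; remove 5 from row 2 of P and reverse-bump: 5 enters row 1 and ejects 3. So w(2) = 3. P is now [[5]].
Step i=1: Q has 1 at row 1, column 1; remove that cell from P, ejecting 5. So w(1) = 5. P is now [].

So w = 5 3 1 7 2 6 4.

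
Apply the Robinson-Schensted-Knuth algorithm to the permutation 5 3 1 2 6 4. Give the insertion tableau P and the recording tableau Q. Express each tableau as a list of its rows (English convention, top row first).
Insert each entry of the permutation into P by Schensted row insertion, recording in Q the position of each new cell.

Insert 5: appended to row 1. P = [[5]].
Insert 3: 3 bumps 5 from row 1; 5 starts row 2. P = [[3], [5]].
Insert 1: 1 bumps 3 from row 1; 3 bumps 5 from row 2; 5 starts row 3. P = [[1], [3], [5]].
Insert 2: appended to row 1. P = [[1, 2], [3], [5]].
Insert 6: appended to row 1. P = [[1, 2, 6], [3], [5]].
Insert 4: 4 bumps 6 from row 1; 6 appends to row 2. P = [[1, 2, 4], [3, 6], [5]].

So P = [[1, 2, 4], [3, 6], [5]], Q = [[1, 4, 5], [2, 6], [3]].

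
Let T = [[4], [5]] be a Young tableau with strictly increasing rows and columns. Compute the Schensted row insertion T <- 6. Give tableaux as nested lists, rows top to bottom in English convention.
6 is larger than every entry of row 1, so it is appended to row 1. The new tableau is [[4, 6], [5]].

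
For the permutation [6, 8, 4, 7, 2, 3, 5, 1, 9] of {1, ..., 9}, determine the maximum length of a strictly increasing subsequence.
4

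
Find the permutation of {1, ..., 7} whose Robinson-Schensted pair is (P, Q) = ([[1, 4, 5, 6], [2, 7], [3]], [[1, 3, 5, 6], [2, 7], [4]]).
3 2 4 1 5 7 6

Reverse RSK: for i = n, n-1, ..., 1, locate i in Q, remove the corresponding corner cell from P, and reverse-bump its entry up through P; the value ejected from row 1 is w(i).

So w = 3 2 4 1 5 7 6.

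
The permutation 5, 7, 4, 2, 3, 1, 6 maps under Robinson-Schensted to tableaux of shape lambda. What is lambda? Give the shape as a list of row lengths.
[3, 2, 1, 1]

Row-insert each entry into an empty tableau.

After inserting 5: P = [[5]].
After inserting 7: P = [[5, 7]].
After inserting 4: P = [[4, 7], [5]].
After inserting 2: P = [[2, 7], [4], [5]].
After inserting 3: P = [[2, 3], [4, 7], [5]].
After inserting 1: P = [[1, 3], [2, 7], [4], [5]].
After inserting 6: P = [[1, 3, 6], [2, 7], [4], [5]].

The final insertion tableau P = [[1, 3, 6], [2, 7], [4], [5]] has shape [3, 2, 1, 1].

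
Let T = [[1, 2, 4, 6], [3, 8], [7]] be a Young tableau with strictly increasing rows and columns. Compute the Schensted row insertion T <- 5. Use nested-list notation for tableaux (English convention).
[[1, 2, 4, 5], [3, 6], [7, 8]]

In row 1, 5 replaces 6 (the leftmost entry greater than 5); 6 is bumped to row 2. In row 2, 6 replaces 8 (the leftmost entry greater than 6); 8 is bumped to row 3. 8 is appended to row 3. The new tableau is [[1, 2, 4, 5], [3, 6], [7, 8]].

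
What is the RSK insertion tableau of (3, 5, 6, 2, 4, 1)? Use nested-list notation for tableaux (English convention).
P = [[1, 4, 6], [2, 5], [3]]

Insert 3: appended to row 1. P = [[3]].
Insert 5: appended to row 1. P = [[3, 5]].
Insert 6: appended to row 1. P = [[3, 5, 6]].
Insert 2: 2 bumps 3 from row 1; 3 starts row 2. P = [[2, 5, 6], [3]].
Insert 4: 4 bumps 5 from row 1; 5 appends to row 2. P = [[2, 4, 6], [3, 5]].
Insert 1: 1 bumps 2 from row 1; 2 bumps 3 from row 2; 3 starts row 3. P = [[1, 4, 6], [2, 5], [3]].

So P = [[1, 4, 6], [2, 5], [3]].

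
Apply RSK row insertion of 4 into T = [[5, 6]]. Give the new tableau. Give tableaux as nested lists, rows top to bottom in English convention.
[[4, 6], [5]]

In row 1, 4 replaces 5 (the leftmost entry greater than 4); 5 is bumped to row 2. 5 starts a new row 2. The new tableau is [[4, 6], [5]].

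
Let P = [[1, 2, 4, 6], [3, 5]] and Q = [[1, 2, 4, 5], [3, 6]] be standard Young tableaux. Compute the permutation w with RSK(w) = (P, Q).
Reverse the RSK construction: for i from n down to 1, find the cell of Q containing i, remove the entry at that cell from P, and reverse-bump it up through P; the value ejected from row 1 is w(i).

Step i=6: Q has 6 at row 2, column 2; remove 5 from row 2 of P and reverse-bump: 5 enters row 1 and ejects 4. So w(6) = 4. P is now [[1, 2, 5, 6], [3]].
Step i=5: Q has 5 at row 1, column 4; remove that cell from P, ejecting 6. So w(5) = 6. P is now [[1, 2, 5], [3]].
Step i=4: Q has 4 at row 1, column 3; remove that cell from P, ejecting 5. So w(4) = 5. P is now [[1, 2], [3]].
Step i=3: Q has 3 at row 2, column 1; remove 3 from row 2 of P and reverse-bump: 3 enters row 1 and ejects 2. So w(3) = 2. P is now [[1, 3]].
Step i=2: Q has 2 at row 1, column 2; remove that cell from P, ejecting 3. So w(2) = 3. P is now [[1]].
Step i=1: Q has 1 at row 1, column 1; remove that cell from P, ejecting 1. So w(1) = 1. P is now [].

So w = 1 3 2 5 6 4.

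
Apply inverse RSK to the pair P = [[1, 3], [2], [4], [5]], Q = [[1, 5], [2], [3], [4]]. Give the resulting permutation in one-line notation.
5 4 2 1 3

Reverse RSK: for i = n, n-1, ..., 1, locate i in Q, remove the corresponding corner cell from P, and reverse-bump its entry up through P; the value ejected from row 1 is w(i).

So w = 5 4 2 1 3.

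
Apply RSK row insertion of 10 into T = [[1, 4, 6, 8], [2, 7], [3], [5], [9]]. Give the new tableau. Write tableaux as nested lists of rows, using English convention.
[[1, 4, 6, 8, 10], [2, 7], [3], [5], [9]]

10 is larger than every entry of row 1, so it is appended to row 1. The new tableau is [[1, 4, 6, 8, 10], [2, 7], [3], [5], [9]].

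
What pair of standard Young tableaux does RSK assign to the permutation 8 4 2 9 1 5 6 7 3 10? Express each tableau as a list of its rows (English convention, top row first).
Insert each entry of the permutation into P by Schensted row insertion, recording in Q the position of each new cell.

Insert 8: appended to row 1. P = [[8]].
Insert 4: 4 bumps 8 from row 1; 8 starts row 2. P = [[4], [8]].
Insert 2: 2 bumps 4 from row 1; 4 bumps 8 from row 2; 8 starts row 3. P = [[2], [4], [8]].
Insert 9: appended to row 1. P = [[2, 9], [4], [8]].
Insert 1: 1 bumps 2 from row 1; 2 bumps 4 from row 2; 4 bumps 8 from row 3; 8 starts row 4. P = [[1, 9], [2], [4], [8]].
Insert 5: 5 bumps 9 from row 1; 9 appends to row 2. P = [[1, 5], [2, 9], [4], [8]].
Insert 6: appended to row 1. P = [[1, 5, 6], [2, 9], [4], [8]].
Insert 7: appended to row 1. P = [[1, 5, 6, 7], [2, 9], [4], [8]].
Insert 3: 3 bumps 5 from row 1; 5 bumps 9 from row 2; 9 appends to row 3. P = [[1, 3, 6, 7], [2, 5], [4, 9], [8]].
Insert 10: appended to row 1. P = [[1, 3, 6, 7, 10], [2, 5], [4, 9], [8]].

So P = [[1, 3, 6, 7, 10], [2, 5], [4, 9], [8]], Q = [[1, 4, 7, 8, 10], [2, 6], [3, 9], [5]].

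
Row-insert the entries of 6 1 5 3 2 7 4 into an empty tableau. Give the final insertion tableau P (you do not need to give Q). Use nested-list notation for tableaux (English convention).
Insert 6: appended to row 1. P = [[6]].
Insert 1: 1 bumps 6 from row 1; 6 starts row 2. P = [[1], [6]].
Insert 5: appended to row 1. P = [[1, 5], [6]].
Insert 3: 3 bumps 5 from row 1; 5 bumps 6 from row 2; 6 starts row 3. P = [[1, 3], [5], [6]].
Insert 2: 2 bumps 3 from row 1; 3 bumps 5 from row 2; 5 bumps 6 from row 3; 6 starts row 4. P = [[1, 2], [3], [5], [6]].
Insert 7: appended to row 1. P = [[1, 2, 7], [3], [5], [6]].
Insert 4: 4 bumps 7 from row 1; 7 appends to row 2. P = [[1, 2, 4], [3, 7], [5], [6]].

So P = [[1, 2, 4], [3, 7], [5], [6]].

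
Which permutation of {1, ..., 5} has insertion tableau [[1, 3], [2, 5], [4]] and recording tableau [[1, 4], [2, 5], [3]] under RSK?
4 2 1 5 3

Reverse the RSK construction: for i from n down to 1, find the cell of Q containing i, remove the entry at that cell from P, and reverse-bump it up through P; the value ejected from row 1 is w(i).

Step i=5: Q has 5 at row 2, column 2; remove 5 from row 2 of P and reverse-bump: 5 enters row 1 and ejects 3. So w(5) = 3. P is now [[1, 5], [2], [4]].
Step i=4: Q has 4 at row 1, column 2; remove that cell from P, ejecting 5. So w(4) = 5. P is now [[1], [2], [4]].
Step i=3: Q has 3 at row 3, column 1; remove 4 from row 3 of P and reverse-bump: 4 enters row 2 and ejects 2; 2 enters row 1 and ejects 1. So w(3) = 1. P is now [[2], [4]].
Step i=2: Q has 2 at row 2, column 1; remove 4 from row 2 of P and reverse-bump: 4 enters row 1 and ejects 2. So w(2) = 2. P is now [[4]].
Step i=1: Q has 1 at row 1, column 1; remove that cell from P, ejecting 4. So w(1) = 4. P is now [].

So w = 4 2 1 5 3.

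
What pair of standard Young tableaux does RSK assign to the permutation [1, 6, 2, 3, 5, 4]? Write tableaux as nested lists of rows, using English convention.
P = [[1, 2, 3, 4], [5], [6]], Q = [[1, 2, 4, 5], [3], [6]]

Insert each entry of the permutation into P by Schensted row insertion, recording in Q the position of each new cell.

Insert 1: appended to row 1. P = [[1]].
Insert 6: appended to row 1. P = [[1, 6]].
Insert 2: 2 bumps 6 from row 1; 6 starts row 2. P = [[1, 2], [6]].
Insert 3: appended to row 1. P = [[1, 2, 3], [6]].
Insert 5: appended to row 1. P = [[1, 2, 3, 5], [6]].
Insert 4: 4 bumps 5 from row 1; 5 bumps 6 from row 2; 6 starts row 3. P = [[1, 2, 3, 4], [5], [6]].

So P = [[1, 2, 3, 4], [5], [6]], Q = [[1, 2, 4, 5], [3], [6]].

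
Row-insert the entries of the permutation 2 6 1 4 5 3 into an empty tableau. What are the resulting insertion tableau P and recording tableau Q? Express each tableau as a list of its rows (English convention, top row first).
Insert each entry of the permutation into P by Schensted row insertion, recording in Q the position of each new cell.

Insert 2: appended to row 1. P = [[2]].
Insert 6: appended to row 1. P = [[2, 6]].
Insert 1: 1 bumps 2 from row 1; 2 starts row 2. P = [[1, 6], [2]].
Insert 4: 4 bumps 6 from row 1; 6 appends to row 2. P = [[1, 4], [2, 6]].
Insert 5: appended to row 1. P = [[1, 4, 5], [2, 6]].
Insert 3: 3 bumps 4 from row 1; 4 bumps 6 from row 2; 6 starts row 3. P = [[1, 3, 5], [2, 4], [6]].

So P = [[1, 3, 5], [2, 4], [6]], Q = [[1, 2, 5], [3, 4], [6]].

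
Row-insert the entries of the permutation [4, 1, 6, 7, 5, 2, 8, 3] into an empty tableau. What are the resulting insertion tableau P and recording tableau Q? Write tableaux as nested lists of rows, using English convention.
Insert each entry of the permutation into P by Schensted row insertion, recording in Q the position of each new cell.

Insert 4: appended to row 1. P = [[4]].
Insert 1: 1 bumps 4 from row 1; 4 starts row 2. P = [[1], [4]].
Insert 6: appended to row 1. P = [[1, 6], [4]].
Insert 7: appended to row 1. P = [[1, 6, 7], [4]].
Insert 5: 5 bumps 6 from row 1; 6 appends to row 2. P = [[1, 5, 7], [4, 6]].
Insert 2: 2 bumps 5 from row 1; 5 bumps 6 from row 2; 6 starts row 3. P = [[1, 2, 7], [4, 5], [6]].
Insert 8: appended to row 1. P = [[1, 2, 7, 8], [4, 5], [6]].
Insert 3: 3 bumps 7 from row 1; 7 appends to row 2. P = [[1, 2, 3, 8], [4, 5, 7], [6]].

So P = [[1, 2, 3, 8], [4, 5, 7], [6]], Q = [[1, 3, 4, 7], [2, 5, 8], [6]].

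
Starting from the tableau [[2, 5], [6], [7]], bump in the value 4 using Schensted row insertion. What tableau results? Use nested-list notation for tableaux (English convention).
[[2, 4], [5], [6], [7]]

In row 1, 4 replaces 5 (the leftmost entry greater than 4); 5 is bumped to row 2. In row 2, 5 replaces 6 (the leftmost entry greater than 5); 6 is bumped to row 3. In row 3, 6 replaces 7 (the leftmost entry greater than 6); 7 is bumped to row 4. 7 starts a new row 4. The new tableau is [[2, 4], [5], [6], [7]].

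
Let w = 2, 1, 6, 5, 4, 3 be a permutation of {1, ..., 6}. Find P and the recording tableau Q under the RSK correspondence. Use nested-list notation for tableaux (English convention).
P = [[1, 3], [2, 4], [5], [6]], Q = [[1, 3], [2, 4], [5], [6]]

Insert each entry of the permutation into P by Schensted row insertion, recording in Q the position of each new cell.

Insert 2: appended to row 1. P = [[2]].
Insert 1: 1 bumps 2 from row 1; 2 starts row 2. P = [[1], [2]].
Insert 6: appended to row 1. P = [[1, 6], [2]].
Insert 5: 5 bumps 6 from row 1; 6 appends to row 2. P = [[1, 5], [2, 6]].
Insert 4: 4 bumps 5 from row 1; 5 bumps 6 from row 2; 6 starts row 3. P = [[1, 4], [2, 5], [6]].
Insert 3: 3 bumps 4 from row 1; 4 bumps 5 from row 2; 5 bumps 6 from row 3; 6 starts row 4. P = [[1, 3], [2, 4], [5], [6]].

So P = [[1, 3], [2, 4], [5], [6]], Q = [[1, 3], [2, 4], [5], [6]].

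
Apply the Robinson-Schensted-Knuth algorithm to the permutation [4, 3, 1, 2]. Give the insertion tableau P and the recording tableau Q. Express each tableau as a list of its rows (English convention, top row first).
P = [[1, 2], [3], [4]], Q = [[1, 4], [2], [3]]

Insert each entry of the permutation into P by Schensted row insertion, recording in Q the position of each new cell.

Insert 4: appended to row 1. P = [[4]].
Insert 3: 3 bumps 4 from row 1; 4 starts row 2. P = [[3], [4]].
Insert 1: 1 bumps 3 from row 1; 3 bumps 4 from row 2; 4 starts row 3. P = [[1], [3], [4]].
Insert 2: appended to row 1. P = [[1, 2], [3], [4]].

So P = [[1, 2], [3], [4]], Q = [[1, 4], [2], [3]].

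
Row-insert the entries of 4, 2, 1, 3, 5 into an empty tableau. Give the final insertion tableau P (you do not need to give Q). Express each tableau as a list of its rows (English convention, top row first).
P = [[1, 3, 5], [2], [4]]

Insert 4: appended to row 1. P = [[4]].
Insert 2: 2 bumps 4 from row 1; 4 starts row 2. P = [[2], [4]].
Insert 1: 1 bumps 2 from row 1; 2 bumps 4 from row 2; 4 starts row 3. P = [[1], [2], [4]].
Insert 3: appended to row 1. P = [[1, 3], [2], [4]].
Insert 5: appended to row 1. P = [[1, 3, 5], [2], [4]].

So P = [[1, 3, 5], [2], [4]].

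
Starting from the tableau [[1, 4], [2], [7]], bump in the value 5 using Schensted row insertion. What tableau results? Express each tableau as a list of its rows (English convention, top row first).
5 is larger than every entry of row 1, so it is appended to row 1. The new tableau is [[1, 4, 5], [2], [7]].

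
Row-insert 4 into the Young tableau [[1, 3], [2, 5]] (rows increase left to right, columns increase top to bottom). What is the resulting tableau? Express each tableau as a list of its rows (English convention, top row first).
4 is larger than every entry of row 1, so it is appended to row 1. The new tableau is [[1, 3, 4], [2, 5]].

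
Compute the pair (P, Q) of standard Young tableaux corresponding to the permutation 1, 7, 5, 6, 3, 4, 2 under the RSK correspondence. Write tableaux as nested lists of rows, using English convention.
Insert each entry of the permutation into P by Schensted row insertion, recording in Q the position of each new cell.

Insert 1: appended to row 1. P = [[1]].
Insert 7: appended to row 1. P = [[1, 7]].
Insert 5: 5 bumps 7 from row 1; 7 starts row 2. P = [[1, 5], [7]].
Insert 6: appended to row 1. P = [[1, 5, 6], [7]].
Insert 3: 3 bumps 5 from row 1; 5 bumps 7 from row 2; 7 starts row 3. P = [[1, 3, 6], [5], [7]].
Insert 4: 4 bumps 6 from row 1; 6 appends to row 2. P = [[1, 3, 4], [5, 6], [7]].
Insert 2: 2 bumps 3 from row 1; 3 bumps 5 from row 2; 5 bumps 7 from row 3; 7 starts row 4. P = [[1, 2, 4], [3, 6], [5], [7]].

So P = [[1, 2, 4], [3, 6], [5], [7]], Q = [[1, 2, 4], [3, 6], [5], [7]].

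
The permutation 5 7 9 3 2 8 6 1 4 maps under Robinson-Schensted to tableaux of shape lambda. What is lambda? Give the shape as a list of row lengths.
[3, 2, 2, 2]

RSK row insertion gives P = [[1, 4, 8], [2, 6], [3, 7], [5, 9]], which has shape [3, 2, 2, 2].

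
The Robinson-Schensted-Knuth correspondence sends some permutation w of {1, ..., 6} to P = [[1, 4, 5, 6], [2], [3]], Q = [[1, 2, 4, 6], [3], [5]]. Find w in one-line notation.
Reverse RSK: for i = n, n-1, ..., 1, locate i in Q, remove the corresponding corner cell from P, and reverse-bump its entry up through P; the value ejected from row 1 is w(i).

So w = 3 4 2 5 1 6.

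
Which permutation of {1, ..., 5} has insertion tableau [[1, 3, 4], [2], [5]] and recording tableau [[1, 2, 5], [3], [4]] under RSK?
Reverse the RSK construction: for i from n down to 1, find the cell of Q containing i, remove the entry at that cell from P, and reverse-bump it up through P; the value ejected from row 1 is w(i).

Step i=5: Q has 5 at row 1, column 3; remove that cell from P, ejecting 4. So w(5) = 4. P is now [[1, 3], [2], [5]].
Step i=4: Q has 4 at row 3, column 1; remove 5 from row 3 of P and reverse-bump: 5 enters row 2 and ejects 2; 2 enters row 1 and ejects 1. So w(4) = 1. P is now [[2, 3], [5]].
Step i=3: Q has 3 at row 2, column 1; remove 5 from row 2 of P and reverse-bump: 5 enters row 1 and ejects 3. So w(3) = 3. P is now [[2, 5]].
Step i=2: Q has 2 at row 1, column 2; remove that cell from P, ejecting 5. So w(2) = 5. P is now [[2]].
Step i=1: Q has 1 at row 1, column 1; remove that cell from P, ejecting 2. So w(1) = 2. P is now [].

So w = 2 5 3 1 4.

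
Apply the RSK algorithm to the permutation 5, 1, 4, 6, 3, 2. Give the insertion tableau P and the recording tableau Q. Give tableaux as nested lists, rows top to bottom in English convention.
P = [[1, 2, 6], [3], [4], [5]], Q = [[1, 3, 4], [2], [5], [6]]

Insert each entry of the permutation into P by Schensted row insertion, recording in Q the position of each new cell.

Insert 5: appended to row 1. P = [[5]].
Insert 1: 1 bumps 5 from row 1; 5 starts row 2. P = [[1], [5]].
Insert 4: appended to row 1. P = [[1, 4], [5]].
Insert 6: appended to row 1. P = [[1, 4, 6], [5]].
Insert 3: 3 bumps 4 from row 1; 4 bumps 5 from row 2; 5 starts row 3. P = [[1, 3, 6], [4], [5]].
Insert 2: 2 bumps 3 from row 1; 3 bumps 4 from row 2; 4 bumps 5 from row 3; 5 starts row 4. P = [[1, 2, 6], [3], [4], [5]].

So P = [[1, 2, 6], [3], [4], [5]], Q = [[1, 3, 4], [2], [5], [6]].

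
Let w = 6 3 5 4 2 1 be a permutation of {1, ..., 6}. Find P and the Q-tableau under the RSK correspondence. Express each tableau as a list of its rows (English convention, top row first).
Insert each entry of the permutation into P by Schensted row insertion, recording in Q the position of each new cell.

Insert 6: appended to row 1. P = [[6]], Q = [[1]].
Insert 3: 3 bumps 6 from row 1; 6 starts row 2. P = [[3], [6]], Q = [[1], [2]].
Insert 5: appended to row 1. P = [[3, 5], [6]], Q = [[1, 3], [2]].
Insert 4: 4 bumps 5 from row 1; 5 bumps 6 from row 2; 6 starts row 3. P = [[3, 4], [5], [6]], Q = [[1, 3], [2], [4]].
Insert 2: 2 bumps 3 from row 1; 3 bumps 5 from row 2; 5 bumps 6 from row 3; 6 starts row 4. P = [[2, 4], [3], [5], [6]], Q = [[1, 3], [2], [4], [5]].
Insert 1: 1 bumps 2 from row 1; 2 bumps 3 from row 2; 3 bumps 5 from row 3; 5 bumps 6 from row 4; 6 starts row 5. P = [[1, 4], [2], [3], [5], [6]], Q = [[1, 3], [2], [4], [5], [6]].

So P = [[1, 4], [2], [3], [5], [6]], Q = [[1, 3], [2], [4], [5], [6]].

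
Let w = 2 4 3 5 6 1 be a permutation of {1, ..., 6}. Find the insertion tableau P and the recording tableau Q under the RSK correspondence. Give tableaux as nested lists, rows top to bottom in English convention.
Insert each entry of the permutation into P by Schensted row insertion, recording in Q the position of each new cell.

After inserting 2: P = [[2]].
After inserting 4: P = [[2, 4]].
After inserting 3: P = [[2, 3], [4]].
After inserting 5: P = [[2, 3, 5], [4]].
After inserting 6: P = [[2, 3, 5, 6], [4]].
After inserting 1: P = [[1, 3, 5, 6], [2], [4]].

So P = [[1, 3, 5, 6], [2], [4]], Q = [[1, 2, 4, 5], [3], [6]].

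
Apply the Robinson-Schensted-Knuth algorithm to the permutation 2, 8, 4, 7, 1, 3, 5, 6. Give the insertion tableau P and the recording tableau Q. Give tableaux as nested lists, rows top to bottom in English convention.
P = [[1, 3, 5, 6], [2, 4, 7], [8]], Q = [[1, 2, 4, 8], [3, 6, 7], [5]]

Insert each entry of the permutation into P by Schensted row insertion, recording in Q the position of each new cell.

Insert 2: appended to row 1. P = [[2]], Q = [[1]].
Insert 8: appended to row 1. P = [[2, 8]], Q = [[1, 2]].
Insert 4: 4 bumps 8 from row 1; 8 starts row 2. P = [[2, 4], [8]], Q = [[1, 2], [3]].
Insert 7: appended to row 1. P = [[2, 4, 7], [8]], Q = [[1, 2, 4], [3]].
Insert 1: 1 bumps 2 from row 1; 2 bumps 8 from row 2; 8 starts row 3. P = [[1, 4, 7], [2], [8]], Q = [[1, 2, 4], [3], [5]].
Insert 3: 3 bumps 4 from row 1; 4 appends to row 2. P = [[1, 3, 7], [2, 4], [8]], Q = [[1, 2, 4], [3, 6], [5]].
Insert 5: 5 bumps 7 from row 1; 7 appends to row 2. P = [[1, 3, 5], [2, 4, 7], [8]], Q = [[1, 2, 4], [3, 6, 7], [5]].
Insert 6: appended to row 1. P = [[1, 3, 5, 6], [2, 4, 7], [8]], Q = [[1, 2, 4, 8], [3, 6, 7], [5]].

So P = [[1, 3, 5, 6], [2, 4, 7], [8]], Q = [[1, 2, 4, 8], [3, 6, 7], [5]].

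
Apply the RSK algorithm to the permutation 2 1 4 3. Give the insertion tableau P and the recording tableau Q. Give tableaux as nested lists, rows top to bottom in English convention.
Insert each entry of the permutation into P by Schensted row insertion, recording in Q the position of each new cell.

After inserting 2: P = [[2]].
After inserting 1: P = [[1], [2]].
After inserting 4: P = [[1, 4], [2]].
After inserting 3: P = [[1, 3], [2, 4]].

So P = [[1, 3], [2, 4]], Q = [[1, 3], [2, 4]].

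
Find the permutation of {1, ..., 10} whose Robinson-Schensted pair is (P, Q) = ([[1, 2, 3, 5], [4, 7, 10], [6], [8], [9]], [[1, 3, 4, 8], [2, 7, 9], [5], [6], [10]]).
Reverse RSK: for i = n, n-1, ..., 1, locate i in Q, remove the corresponding corner cell from P, and reverse-bump its entry up through P; the value ejected from row 1 is w(i).

So w = 9 1 6 8 7 2 4 10 5 3.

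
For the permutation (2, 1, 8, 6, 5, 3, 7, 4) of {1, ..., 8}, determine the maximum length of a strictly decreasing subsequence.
4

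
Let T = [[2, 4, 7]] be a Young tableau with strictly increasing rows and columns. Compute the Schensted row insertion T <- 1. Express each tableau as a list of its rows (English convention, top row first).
[[1, 4, 7], [2]]

In row 1, 1 replaces 2 (the leftmost entry greater than 1); 2 is bumped to row 2. 2 starts a new row 2. The new tableau is [[1, 4, 7], [2]].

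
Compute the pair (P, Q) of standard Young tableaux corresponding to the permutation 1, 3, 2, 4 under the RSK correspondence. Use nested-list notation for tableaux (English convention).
Insert each entry of the permutation into P by Schensted row insertion, recording in Q the position of each new cell.

Insert 1: appended to row 1. P = [[1]], Q = [[1]].
Insert 3: appended to row 1. P = [[1, 3]], Q = [[1, 2]].
Insert 2: 2 bumps 3 from row 1; 3 starts row 2. P = [[1, 2], [3]], Q = [[1, 2], [3]].
Insert 4: appended to row 1. P = [[1, 2, 4], [3]], Q = [[1, 2, 4], [3]].

So P = [[1, 2, 4], [3]], Q = [[1, 2, 4], [3]].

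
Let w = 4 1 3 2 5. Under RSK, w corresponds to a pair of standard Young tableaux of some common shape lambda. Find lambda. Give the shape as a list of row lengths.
[3, 1, 1]

Row-insert each entry into an empty tableau.

After inserting 4: P = [[4]].
After inserting 1: P = [[1], [4]].
After inserting 3: P = [[1, 3], [4]].
After inserting 2: P = [[1, 2], [3], [4]].
After inserting 5: P = [[1, 2, 5], [3], [4]].

The final insertion tableau P = [[1, 2, 5], [3], [4]] has shape [3, 1, 1].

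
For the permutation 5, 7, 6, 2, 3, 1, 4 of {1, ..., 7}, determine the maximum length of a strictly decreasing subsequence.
4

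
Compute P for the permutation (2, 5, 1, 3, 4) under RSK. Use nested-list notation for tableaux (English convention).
P = [[1, 3, 4], [2, 5]]

Insert 2: appended to row 1. P = [[2]].
Insert 5: appended to row 1. P = [[2, 5]].
Insert 1: 1 bumps 2 from row 1; 2 starts row 2. P = [[1, 5], [2]].
Insert 3: 3 bumps 5 from row 1; 5 appends to row 2. P = [[1, 3], [2, 5]].
Insert 4: appended to row 1. P = [[1, 3, 4], [2, 5]].

So P = [[1, 3, 4], [2, 5]].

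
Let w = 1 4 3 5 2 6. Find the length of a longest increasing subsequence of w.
4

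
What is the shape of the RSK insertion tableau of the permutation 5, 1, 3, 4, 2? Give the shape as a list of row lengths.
RSK row insertion gives P = [[1, 2, 4], [3], [5]], which has shape [3, 1, 1].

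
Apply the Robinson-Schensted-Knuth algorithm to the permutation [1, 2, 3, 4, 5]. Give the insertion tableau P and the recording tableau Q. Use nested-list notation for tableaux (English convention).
Insert each entry of the permutation into P by Schensted row insertion, recording in Q the position of each new cell.

Insert 1: appended to row 1. P = [[1]], Q = [[1]].
Insert 2: appended to row 1. P = [[1, 2]], Q = [[1, 2]].
Insert 3: appended to row 1. P = [[1, 2, 3]], Q = [[1, 2, 3]].
Insert 4: appended to row 1. P = [[1, 2, 3, 4]], Q = [[1, 2, 3, 4]].
Insert 5: appended to row 1. P = [[1, 2, 3, 4, 5]], Q = [[1, 2, 3, 4, 5]].

So P = [[1, 2, 3, 4, 5]], Q = [[1, 2, 3, 4, 5]].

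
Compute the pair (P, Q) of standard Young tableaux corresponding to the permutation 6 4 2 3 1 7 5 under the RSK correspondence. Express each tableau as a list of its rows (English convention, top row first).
P = [[1, 3, 5], [2, 7], [4], [6]], Q = [[1, 4, 6], [2, 7], [3], [5]]

Insert each entry of the permutation into P by Schensted row insertion, recording in Q the position of each new cell.

Insert 6: appended to row 1. P = [[6]].
Insert 4: 4 bumps 6 from row 1; 6 starts row 2. P = [[4], [6]].
Insert 2: 2 bumps 4 from row 1; 4 bumps 6 from row 2; 6 starts row 3. P = [[2], [4], [6]].
Insert 3: appended to row 1. P = [[2, 3], [4], [6]].
Insert 1: 1 bumps 2 from row 1; 2 bumps 4 from row 2; 4 bumps 6 from row 3; 6 starts row 4. P = [[1, 3], [2], [4], [6]].
Insert 7: appended to row 1. P = [[1, 3, 7], [2], [4], [6]].
Insert 5: 5 bumps 7 from row 1; 7 appends to row 2. P = [[1, 3, 5], [2, 7], [4], [6]].

So P = [[1, 3, 5], [2, 7], [4], [6]], Q = [[1, 4, 6], [2, 7], [3], [5]].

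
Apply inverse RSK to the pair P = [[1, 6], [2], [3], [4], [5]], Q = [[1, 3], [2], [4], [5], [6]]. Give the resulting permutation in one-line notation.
5 4 6 3 2 1

Reverse the RSK construction: for i from n down to 1, find the cell of Q containing i, remove the entry at that cell from P, and reverse-bump it up through P; the value ejected from row 1 is w(i).

Step i=6: Q has 6 at row 5, column 1; remove 5 from row 5 of P and reverse-bump: 5 enters row 4 and ejects 4; 4 enters row 3 and ejects 3; 3 enters row 2 and ejects 2; 2 enters row 1 and ejects 1. So w(6) = 1. P is now [[2, 6], [3], [4], [5]].
Step i=5: Q has 5 at row 4, column 1; remove 5 from row 4 of P and reverse-bump: 5 enters row 3 and ejects 4; 4 enters row 2 and ejects 3; 3 enters row 1 and ejects 2. So w(5) = 2. P is now [[3, 6], [4], [5]].
Step i=4: Q has 4 at row 3, column 1; remove 5 from row 3 of P and reverse-bump: 5 enters row 2 and ejects 4; 4 enters row 1 and ejects 3. So w(4) = 3. P is now [[4, 6], [5]].
Step i=3: Q has 3 at row 1, column 2; remove that cell from P, ejecting 6. So w(3) = 6. P is now [[4], [5]].
Step i=2: Q has 2 at row 2, column 1; remove 5 from row 2 of P and reverse-bump: 5 enters row 1 and ejects 4. So w(2) = 4. P is now [[5]].
Step i=1: Q has 1 at row 1, column 1; remove that cell from P, ejecting 5. So w(1) = 5. P is now [].

So w = 5 4 6 3 2 1.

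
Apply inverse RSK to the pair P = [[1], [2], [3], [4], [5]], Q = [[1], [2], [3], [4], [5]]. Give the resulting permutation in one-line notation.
Reverse RSK: for i = n, n-1, ..., 1, locate i in Q, remove the corresponding corner cell from P, and reverse-bump its entry up through P; the value ejected from row 1 is w(i).

So w = 5 4 3 2 1.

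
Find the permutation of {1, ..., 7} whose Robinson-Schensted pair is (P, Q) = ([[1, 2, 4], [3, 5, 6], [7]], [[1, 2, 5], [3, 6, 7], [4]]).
3 7 5 1 6 2 4

Reverse the RSK construction: for i from n down to 1, find the cell of Q containing i, remove the entry at that cell from P, and reverse-bump it up through P; the value ejected from row 1 is w(i).

Step i=7: Q has 7 at row 2, column 3; remove 6 from row 2 of P and reverse-bump: 6 enters row 1 and ejects 4. So w(7) = 4. P is now [[1, 2, 6], [3, 5], [7]].
Step i=6: Q has 6 at row 2, column 2; remove 5 from row 2 of P and reverse-bump: 5 enters row 1 and ejects 2. So w(6) = 2. P is now [[1, 5, 6], [3], [7]].
Step i=5: Q has 5 at row 1, column 3; remove that cell from P, ejecting 6. So w(5) = 6. P is now [[1, 5], [3], [7]].
Step i=4: Q has 4 at row 3, column 1; remove 7 from row 3 of P and reverse-bump: 7 enters row 2 and ejects 3; 3 enters row 1 and ejects 1. So w(4) = 1. P is now [[3, 5], [7]].
Step i=3: Q has 3 at row 2, column 1; remove 7 from row 2 of P and reverse-bump: 7 enters row 1 and ejects 5. So w(3) = 5. P is now [[3, 7]].
Step i=2: Q has 2 at row 1, column 2; remove that cell from P, ejecting 7. So w(2) = 7. P is now [[3]].
Step i=1: Q has 1 at row 1, column 1; remove that cell from P, ejecting 3. So w(1) = 3. P is now [].

So w = 3 7 5 1 6 2 4.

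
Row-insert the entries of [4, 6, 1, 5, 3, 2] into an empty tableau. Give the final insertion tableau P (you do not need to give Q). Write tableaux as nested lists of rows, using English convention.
P = [[1, 2], [3, 5], [4], [6]]

After inserting 4: P = [[4]].
After inserting 6: P = [[4, 6]].
After inserting 1: P = [[1, 6], [4]].
After inserting 5: P = [[1, 5], [4, 6]].
After inserting 3: P = [[1, 3], [4, 5], [6]].
After inserting 2: P = [[1, 2], [3, 5], [4], [6]].

So P = [[1, 2], [3, 5], [4], [6]].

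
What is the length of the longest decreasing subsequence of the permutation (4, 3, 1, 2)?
3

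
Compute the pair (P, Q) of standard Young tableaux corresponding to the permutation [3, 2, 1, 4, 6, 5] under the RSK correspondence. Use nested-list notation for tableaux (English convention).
Insert each entry of the permutation into P by Schensted row insertion, recording in Q the position of each new cell.

Insert 3: appended to row 1. P = [[3]], Q = [[1]].
Insert 2: 2 bumps 3 from row 1; 3 starts row 2. P = [[2], [3]], Q = [[1], [2]].
Insert 1: 1 bumps 2 from row 1; 2 bumps 3 from row 2; 3 starts row 3. P = [[1], [2], [3]], Q = [[1], [2], [3]].
Insert 4: appended to row 1. P = [[1, 4], [2], [3]], Q = [[1, 4], [2], [3]].
Insert 6: appended to row 1. P = [[1, 4, 6], [2], [3]], Q = [[1, 4, 5], [2], [3]].
Insert 5: 5 bumps 6 from row 1; 6 appends to row 2. P = [[1, 4, 5], [2, 6], [3]], Q = [[1, 4, 5], [2, 6], [3]].

So P = [[1, 4, 5], [2, 6], [3]], Q = [[1, 4, 5], [2, 6], [3]].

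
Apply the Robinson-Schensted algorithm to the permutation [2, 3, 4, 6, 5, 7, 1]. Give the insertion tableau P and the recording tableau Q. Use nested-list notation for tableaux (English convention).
Insert each entry of the permutation into P by Schensted row insertion, recording in Q the position of each new cell.

Insert 2: appended to row 1. P = [[2]], Q = [[1]].
Insert 3: appended to row 1. P = [[2, 3]], Q = [[1, 2]].
Insert 4: appended to row 1. P = [[2, 3, 4]], Q = [[1, 2, 3]].
Insert 6: appended to row 1. P = [[2, 3, 4, 6]], Q = [[1, 2, 3, 4]].
Insert 5: 5 bumps 6 from row 1; 6 starts row 2. P = [[2, 3, 4, 5], [6]], Q = [[1, 2, 3, 4], [5]].
Insert 7: appended to row 1. P = [[2, 3, 4, 5, 7], [6]], Q = [[1, 2, 3, 4, 6], [5]].
Insert 1: 1 bumps 2 from row 1; 2 bumps 6 from row 2; 6 starts row 3. P = [[1, 3, 4, 5, 7], [2], [6]], Q = [[1, 2, 3, 4, 6], [5], [7]].

So P = [[1, 3, 4, 5, 7], [2], [6]], Q = [[1, 2, 3, 4, 6], [5], [7]].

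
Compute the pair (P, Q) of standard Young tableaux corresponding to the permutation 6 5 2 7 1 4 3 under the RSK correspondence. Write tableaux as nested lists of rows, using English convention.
P = [[1, 3], [2, 4], [5, 7], [6]], Q = [[1, 4], [2, 6], [3, 7], [5]]

Insert each entry of the permutation into P by Schensted row insertion, recording in Q the position of each new cell.

Insert 6: appended to row 1. P = [[6]].
Insert 5: 5 bumps 6 from row 1; 6 starts row 2. P = [[5], [6]].
Insert 2: 2 bumps 5 from row 1; 5 bumps 6 from row 2; 6 starts row 3. P = [[2], [5], [6]].
Insert 7: appended to row 1. P = [[2, 7], [5], [6]].
Insert 1: 1 bumps 2 from row 1; 2 bumps 5 from row 2; 5 bumps 6 from row 3; 6 starts row 4. P = [[1, 7], [2], [5], [6]].
Insert 4: 4 bumps 7 from row 1; 7 appends to row 2. P = [[1, 4], [2, 7], [5], [6]].
Insert 3: 3 bumps 4 from row 1; 4 bumps 7 from row 2; 7 appends to row 3. P = [[1, 3], [2, 4], [5, 7], [6]].

So P = [[1, 3], [2, 4], [5, 7], [6]], Q = [[1, 4], [2, 6], [3, 7], [5]].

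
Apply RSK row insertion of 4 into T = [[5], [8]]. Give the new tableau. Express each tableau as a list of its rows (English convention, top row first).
In row 1, 4 replaces 5 (the leftmost entry greater than 4); 5 is bumped to row 2. In row 2, 5 replaces 8 (the leftmost entry greater than 5); 8 is bumped to row 3. 8 starts a new row 3. The new tableau is [[4], [5], [8]].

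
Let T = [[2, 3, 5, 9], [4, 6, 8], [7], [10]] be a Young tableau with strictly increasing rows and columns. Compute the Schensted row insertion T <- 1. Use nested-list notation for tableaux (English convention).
[[1, 3, 5, 9], [2, 6, 8], [4], [7], [10]]

In row 1, 1 replaces 2 (the leftmost entry greater than 1); 2 is bumped to row 2. In row 2, 2 replaces 4 (the leftmost entry greater than 2); 4 is bumped to row 3. In row 3, 4 replaces 7 (the leftmost entry greater than 4); 7 is bumped to row 4. In row 4, 7 replaces 10 (the leftmost entry greater than 7); 10 is bumped to row 5. 10 starts a new row 5. The new tableau is [[1, 3, 5, 9], [2, 6, 8], [4], [7], [10]].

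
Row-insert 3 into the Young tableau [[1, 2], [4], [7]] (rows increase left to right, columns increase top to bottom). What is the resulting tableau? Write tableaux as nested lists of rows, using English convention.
[[1, 2, 3], [4], [7]]

3 is larger than every entry of row 1, so it is appended to row 1. The new tableau is [[1, 2, 3], [4], [7]].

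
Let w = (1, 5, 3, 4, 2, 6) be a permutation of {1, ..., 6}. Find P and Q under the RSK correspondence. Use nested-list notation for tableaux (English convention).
P = [[1, 2, 4, 6], [3], [5]], Q = [[1, 2, 4, 6], [3], [5]]

Insert each entry of the permutation into P by Schensted row insertion, recording in Q the position of each new cell.

Insert 1: appended to row 1. P = [[1]].
Insert 5: appended to row 1. P = [[1, 5]].
Insert 3: 3 bumps 5 from row 1; 5 starts row 2. P = [[1, 3], [5]].
Insert 4: appended to row 1. P = [[1, 3, 4], [5]].
Insert 2: 2 bumps 3 from row 1; 3 bumps 5 from row 2; 5 starts row 3. P = [[1, 2, 4], [3], [5]].
Insert 6: appended to row 1. P = [[1, 2, 4, 6], [3], [5]].

So P = [[1, 2, 4, 6], [3], [5]], Q = [[1, 2, 4, 6], [3], [5]].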